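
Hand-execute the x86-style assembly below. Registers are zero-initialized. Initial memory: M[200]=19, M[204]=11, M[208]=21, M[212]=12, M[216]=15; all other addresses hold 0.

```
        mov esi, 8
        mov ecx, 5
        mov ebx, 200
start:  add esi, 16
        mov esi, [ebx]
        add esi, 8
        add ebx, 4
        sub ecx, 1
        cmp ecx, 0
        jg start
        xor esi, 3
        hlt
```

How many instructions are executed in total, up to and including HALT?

40

after mov esi, 8: esi=8
after mov ecx, 5: ecx=5
after mov ebx, 200: ebx=200
after add esi, 16: esi=8+16=24
after mov esi, [ebx]: esi=M[200]=19
after add esi, 8: esi=19+8=27
after add ebx, 4: ebx=200+4=204
after sub ecx, 1: ecx=5-1=4
cmp ecx, 0  (cmp 4,0)
jg start: taken
after add esi, 16: esi=27+16=43
after mov esi, [ebx]: esi=M[204]=11
after add esi, 8: esi=11+8=19
after add ebx, 4: ebx=204+4=208
after sub ecx, 1: ecx=4-1=3
cmp ecx, 0  (cmp 3,0)
jg start: taken
after add esi, 16: esi=19+16=35
after mov esi, [ebx]: esi=M[208]=21
after add esi, 8: esi=21+8=29
after add ebx, 4: ebx=208+4=212
after sub ecx, 1: ecx=3-1=2
cmp ecx, 0  (cmp 2,0)
jg start: taken
after add esi, 16: esi=29+16=45
after mov esi, [ebx]: esi=M[212]=12
after add esi, 8: esi=12+8=20
after add ebx, 4: ebx=212+4=216
after sub ecx, 1: ecx=2-1=1
cmp ecx, 0  (cmp 1,0)
jg start: taken
after add esi, 16: esi=20+16=36
after mov esi, [ebx]: esi=M[216]=15
after add esi, 8: esi=15+8=23
after add ebx, 4: ebx=216+4=220
after sub ecx, 1: ecx=1-1=0
cmp ecx, 0  (cmp 0,0)
jg start: not taken
after xor esi, 3: esi=23^3=20
halt.
Total executed instructions: 40.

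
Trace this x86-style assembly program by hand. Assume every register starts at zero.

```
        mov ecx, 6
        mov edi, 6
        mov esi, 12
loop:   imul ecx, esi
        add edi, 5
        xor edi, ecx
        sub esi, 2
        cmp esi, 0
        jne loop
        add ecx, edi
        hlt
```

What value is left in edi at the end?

440108

mov ecx, 6 → ecx=6
mov edi, 6 → edi=6
mov esi, 12 → esi=12
imul ecx, esi → ecx=6*12=72
add edi, 5 → edi=6+5=11
xor edi, ecx → edi=11^72=67
sub esi, 2 → esi=12-2=10
cmp esi, 0  (cmp 10,0)
jne loop: taken
imul ecx, esi → ecx=72*10=720
add edi, 5 → edi=67+5=72
xor edi, ecx → edi=72^720=664
sub esi, 2 → esi=10-2=8
cmp esi, 0  (cmp 8,0)
jne loop: taken
imul ecx, esi → ecx=720*8=5760
add edi, 5 → edi=664+5=669
xor edi, ecx → edi=669^5760=5149
sub esi, 2 → esi=8-2=6
cmp esi, 0  (cmp 6,0)
jne loop: taken
imul ecx, esi → ecx=5760*6=34560
add edi, 5 → edi=5149+5=5154
xor edi, ecx → edi=5154^34560=37666
sub esi, 2 → esi=6-2=4
cmp esi, 0  (cmp 4,0)
jne loop: taken
imul ecx, esi → ecx=34560*4=138240
add edi, 5 → edi=37666+5=37671
xor edi, ecx → edi=37671^138240=167719
sub esi, 2 → esi=4-2=2
cmp esi, 0  (cmp 2,0)
jne loop: taken
imul ecx, esi → ecx=138240*2=276480
add edi, 5 → edi=167719+5=167724
xor edi, ecx → edi=167724^276480=440108
sub esi, 2 → esi=2-2=0
cmp esi, 0  (cmp 0,0)
jne loop: not taken
add ecx, edi → ecx=276480+440108=716588
halt.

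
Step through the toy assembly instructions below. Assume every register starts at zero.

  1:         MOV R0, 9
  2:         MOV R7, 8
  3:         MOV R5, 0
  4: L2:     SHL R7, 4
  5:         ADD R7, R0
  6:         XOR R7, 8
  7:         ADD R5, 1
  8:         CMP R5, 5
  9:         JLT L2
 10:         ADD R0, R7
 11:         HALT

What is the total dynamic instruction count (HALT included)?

R0=9
R7=8
R5=0
R7=8<<4=128
R7=128+9=137
R7=137^8=129
R5=0+1=1
CMP R5, 5  (cmp 1,5)
JLT L2: taken
R7=129<<4=2064
R7=2064+9=2073
R7=2073^8=2065
R5=1+1=2
CMP R5, 5  (cmp 2,5)
JLT L2: taken
R7=2065<<4=33040
R7=33040+9=33049
R7=33049^8=33041
R5=2+1=3
CMP R5, 5  (cmp 3,5)
JLT L2: taken
R7=33041<<4=528656
R7=528656+9=528665
R7=528665^8=528657
R5=3+1=4
CMP R5, 5  (cmp 4,5)
JLT L2: taken
R7=528657<<4=8458512
R7=8458512+9=8458521
R7=8458521^8=8458513
R5=4+1=5
CMP R5, 5  (cmp 5,5)
JLT L2: not taken
R0=9+8458513=8458522
halt.
Total executed instructions: 35.

35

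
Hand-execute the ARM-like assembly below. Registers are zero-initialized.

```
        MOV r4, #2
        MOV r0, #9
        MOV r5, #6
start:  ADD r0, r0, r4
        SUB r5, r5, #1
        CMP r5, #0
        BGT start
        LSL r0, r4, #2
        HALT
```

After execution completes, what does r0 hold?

r4=2
r0=9
r5=6
r0=9+2=11
r5=6-1=5
CMP r5, #0  (cmp 5,0)
BGT start: taken
r0=11+2=13
r5=5-1=4
CMP r5, #0  (cmp 4,0)
BGT start: taken
r0=13+2=15
r5=4-1=3
CMP r5, #0  (cmp 3,0)
BGT start: taken
r0=15+2=17
r5=3-1=2
CMP r5, #0  (cmp 2,0)
BGT start: taken
r0=17+2=19
r5=2-1=1
CMP r5, #0  (cmp 1,0)
BGT start: taken
r0=19+2=21
r5=1-1=0
CMP r5, #0  (cmp 0,0)
BGT start: not taken
r0=2<<2=8
halt.

8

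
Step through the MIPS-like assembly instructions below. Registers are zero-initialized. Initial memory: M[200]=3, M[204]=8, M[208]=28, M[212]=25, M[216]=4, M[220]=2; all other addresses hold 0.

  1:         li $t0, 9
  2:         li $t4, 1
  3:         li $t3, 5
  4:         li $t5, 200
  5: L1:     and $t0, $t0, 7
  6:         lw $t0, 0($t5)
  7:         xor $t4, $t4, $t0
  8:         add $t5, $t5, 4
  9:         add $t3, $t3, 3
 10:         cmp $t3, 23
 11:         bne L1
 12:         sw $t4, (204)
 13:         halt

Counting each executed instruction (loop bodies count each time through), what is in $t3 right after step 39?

20

li $t0, 9 → $t0=9
li $t4, 1 → $t4=1
li $t3, 5 → $t3=5
li $t5, 200 → $t5=200
and $t0, $t0, 7 → $t0=9&7=1
lw $t0, 0($t5) → $t0=M[200]=3
xor $t4, $t4, $t0 → $t4=1^3=2
add $t5, $t5, 4 → $t5=200+4=204
add $t3, $t3, 3 → $t3=5+3=8
cmp $t3, 23  (cmp 8,23)
bne L1: taken
and $t0, $t0, 7 → $t0=3&7=3
lw $t0, 0($t5) → $t0=M[204]=8
xor $t4, $t4, $t0 → $t4=2^8=10
add $t5, $t5, 4 → $t5=204+4=208
add $t3, $t3, 3 → $t3=8+3=11
cmp $t3, 23  (cmp 11,23)
bne L1: taken
and $t0, $t0, 7 → $t0=8&7=0
lw $t0, 0($t5) → $t0=M[208]=28
xor $t4, $t4, $t0 → $t4=10^28=22
add $t5, $t5, 4 → $t5=208+4=212
add $t3, $t3, 3 → $t3=11+3=14
cmp $t3, 23  (cmp 14,23)
bne L1: taken
and $t0, $t0, 7 → $t0=28&7=4
lw $t0, 0($t5) → $t0=M[212]=25
xor $t4, $t4, $t0 → $t4=22^25=15
add $t5, $t5, 4 → $t5=212+4=216
add $t3, $t3, 3 → $t3=14+3=17
cmp $t3, 23  (cmp 17,23)
bne L1: taken
and $t0, $t0, 7 → $t0=25&7=1
lw $t0, 0($t5) → $t0=M[216]=4
xor $t4, $t4, $t0 → $t4=15^4=11
add $t5, $t5, 4 → $t5=216+4=220
add $t3, $t3, 3 → $t3=17+3=20
cmp $t3, 23  (cmp 20,23)
bne L1: taken
After step 39: $t3 = 20.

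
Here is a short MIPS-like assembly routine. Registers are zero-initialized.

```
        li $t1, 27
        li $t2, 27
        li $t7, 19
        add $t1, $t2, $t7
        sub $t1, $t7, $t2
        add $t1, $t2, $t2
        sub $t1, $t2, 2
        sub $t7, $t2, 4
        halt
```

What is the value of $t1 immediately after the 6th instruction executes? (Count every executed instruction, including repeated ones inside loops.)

li $t1, 27 → $t1=27
li $t2, 27 → $t2=27
li $t7, 19 → $t7=19
add $t1, $t2, $t7 → $t1=27+19=46
sub $t1, $t7, $t2 → $t1=19-27=-8
add $t1, $t2, $t2 → $t1=27+27=54
After step 6: $t1 = 54.

54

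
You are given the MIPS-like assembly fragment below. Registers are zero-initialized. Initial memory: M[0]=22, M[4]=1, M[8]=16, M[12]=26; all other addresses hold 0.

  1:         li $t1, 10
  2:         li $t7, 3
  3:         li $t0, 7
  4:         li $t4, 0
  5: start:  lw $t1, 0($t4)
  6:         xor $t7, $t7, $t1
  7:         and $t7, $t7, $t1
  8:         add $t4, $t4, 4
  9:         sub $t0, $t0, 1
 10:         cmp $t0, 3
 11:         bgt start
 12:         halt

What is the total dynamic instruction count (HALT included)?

33

after li $t1, 10: $t1=10
after li $t7, 3: $t7=3
after li $t0, 7: $t0=7
after li $t4, 0: $t4=0
after lw $t1, 0($t4): $t1=M[0]=22
after xor $t7, $t7, $t1: $t7=3^22=21
after and $t7, $t7, $t1: $t7=21&22=20
after add $t4, $t4, 4: $t4=0+4=4
after sub $t0, $t0, 1: $t0=7-1=6
cmp $t0, 3  (cmp 6,3)
bgt start: taken
after lw $t1, 0($t4): $t1=M[4]=1
after xor $t7, $t7, $t1: $t7=20^1=21
after and $t7, $t7, $t1: $t7=21&1=1
after add $t4, $t4, 4: $t4=4+4=8
after sub $t0, $t0, 1: $t0=6-1=5
cmp $t0, 3  (cmp 5,3)
bgt start: taken
after lw $t1, 0($t4): $t1=M[8]=16
after xor $t7, $t7, $t1: $t7=1^16=17
after and $t7, $t7, $t1: $t7=17&16=16
after add $t4, $t4, 4: $t4=8+4=12
after sub $t0, $t0, 1: $t0=5-1=4
cmp $t0, 3  (cmp 4,3)
bgt start: taken
after lw $t1, 0($t4): $t1=M[12]=26
after xor $t7, $t7, $t1: $t7=16^26=10
after and $t7, $t7, $t1: $t7=10&26=10
after add $t4, $t4, 4: $t4=12+4=16
after sub $t0, $t0, 1: $t0=4-1=3
cmp $t0, 3  (cmp 3,3)
bgt start: not taken
halt.
Total executed instructions: 33.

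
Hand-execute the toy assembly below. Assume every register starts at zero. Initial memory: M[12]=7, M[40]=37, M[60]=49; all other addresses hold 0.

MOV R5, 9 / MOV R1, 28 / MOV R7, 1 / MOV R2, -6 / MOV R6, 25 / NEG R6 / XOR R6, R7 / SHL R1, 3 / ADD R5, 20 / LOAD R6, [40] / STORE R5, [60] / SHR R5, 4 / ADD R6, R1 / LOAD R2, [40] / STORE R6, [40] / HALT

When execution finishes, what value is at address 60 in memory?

R5=9
R1=28
R7=1
R2=-6
R6=25
R6=-(25)=-25
R6=(-25)^1=-26
R1=28<<3=224
R5=9+20=29
R6=M[40]=37
STORE R5, [60] → M[60]=29
R5=29>>4=1
R6=37+224=261
R2=M[40]=37
STORE R6, [40] → M[40]=261
halt.

29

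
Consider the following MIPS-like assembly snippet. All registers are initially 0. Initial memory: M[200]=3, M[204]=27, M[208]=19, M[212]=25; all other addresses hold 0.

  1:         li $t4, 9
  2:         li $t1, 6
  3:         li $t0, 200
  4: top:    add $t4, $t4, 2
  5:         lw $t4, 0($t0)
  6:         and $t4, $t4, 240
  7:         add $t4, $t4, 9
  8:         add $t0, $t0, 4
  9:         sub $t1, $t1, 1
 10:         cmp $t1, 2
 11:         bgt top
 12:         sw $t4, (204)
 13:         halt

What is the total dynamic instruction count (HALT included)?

li $t4, 9 → $t4=9
li $t1, 6 → $t1=6
li $t0, 200 → $t0=200
add $t4, $t4, 2 → $t4=9+2=11
lw $t4, 0($t0) → $t4=M[200]=3
and $t4, $t4, 240 → $t4=3&240=0
add $t4, $t4, 9 → $t4=0+9=9
add $t0, $t0, 4 → $t0=200+4=204
sub $t1, $t1, 1 → $t1=6-1=5
cmp $t1, 2  (cmp 5,2)
bgt top: taken
add $t4, $t4, 2 → $t4=9+2=11
lw $t4, 0($t0) → $t4=M[204]=27
and $t4, $t4, 240 → $t4=27&240=16
add $t4, $t4, 9 → $t4=16+9=25
add $t0, $t0, 4 → $t0=204+4=208
sub $t1, $t1, 1 → $t1=5-1=4
cmp $t1, 2  (cmp 4,2)
bgt top: taken
add $t4, $t4, 2 → $t4=25+2=27
lw $t4, 0($t0) → $t4=M[208]=19
and $t4, $t4, 240 → $t4=19&240=16
add $t4, $t4, 9 → $t4=16+9=25
add $t0, $t0, 4 → $t0=208+4=212
sub $t1, $t1, 1 → $t1=4-1=3
cmp $t1, 2  (cmp 3,2)
bgt top: taken
add $t4, $t4, 2 → $t4=25+2=27
lw $t4, 0($t0) → $t4=M[212]=25
and $t4, $t4, 240 → $t4=25&240=16
add $t4, $t4, 9 → $t4=16+9=25
add $t0, $t0, 4 → $t0=212+4=216
sub $t1, $t1, 1 → $t1=3-1=2
cmp $t1, 2  (cmp 2,2)
bgt top: not taken
sw $t4, (204) → M[204]=25
halt.
Total executed instructions: 37.

37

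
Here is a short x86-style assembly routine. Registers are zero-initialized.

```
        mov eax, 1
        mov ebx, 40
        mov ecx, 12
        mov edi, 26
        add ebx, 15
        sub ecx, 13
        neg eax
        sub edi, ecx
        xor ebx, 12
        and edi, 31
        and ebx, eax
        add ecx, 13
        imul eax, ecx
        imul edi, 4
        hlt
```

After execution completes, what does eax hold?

eax=1
ebx=40
ecx=12
edi=26
ebx=40+15=55
ecx=12-13=-1
eax=-(1)=-1
edi=26-(-1)=27
ebx=55^12=59
edi=27&31=27
ebx=59&(-1)=59
ecx=(-1)+13=12
eax=(-1)*12=-12
edi=27*4=108
halt.

-12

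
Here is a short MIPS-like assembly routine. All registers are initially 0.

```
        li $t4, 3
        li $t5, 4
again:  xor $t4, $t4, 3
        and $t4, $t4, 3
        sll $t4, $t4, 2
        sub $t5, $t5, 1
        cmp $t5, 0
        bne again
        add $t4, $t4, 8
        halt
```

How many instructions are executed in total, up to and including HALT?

28

after li $t4, 3: $t4=3
after li $t5, 4: $t5=4
after xor $t4, $t4, 3: $t4=3^3=0
after and $t4, $t4, 3: $t4=0&3=0
after sll $t4, $t4, 2: $t4=0<<2=0
after sub $t5, $t5, 1: $t5=4-1=3
cmp $t5, 0  (cmp 3,0)
bne again: taken
after xor $t4, $t4, 3: $t4=0^3=3
after and $t4, $t4, 3: $t4=3&3=3
after sll $t4, $t4, 2: $t4=3<<2=12
after sub $t5, $t5, 1: $t5=3-1=2
cmp $t5, 0  (cmp 2,0)
bne again: taken
after xor $t4, $t4, 3: $t4=12^3=15
after and $t4, $t4, 3: $t4=15&3=3
after sll $t4, $t4, 2: $t4=3<<2=12
after sub $t5, $t5, 1: $t5=2-1=1
cmp $t5, 0  (cmp 1,0)
bne again: taken
after xor $t4, $t4, 3: $t4=12^3=15
after and $t4, $t4, 3: $t4=15&3=3
after sll $t4, $t4, 2: $t4=3<<2=12
after sub $t5, $t5, 1: $t5=1-1=0
cmp $t5, 0  (cmp 0,0)
bne again: not taken
after add $t4, $t4, 8: $t4=12+8=20
halt.
Total executed instructions: 28.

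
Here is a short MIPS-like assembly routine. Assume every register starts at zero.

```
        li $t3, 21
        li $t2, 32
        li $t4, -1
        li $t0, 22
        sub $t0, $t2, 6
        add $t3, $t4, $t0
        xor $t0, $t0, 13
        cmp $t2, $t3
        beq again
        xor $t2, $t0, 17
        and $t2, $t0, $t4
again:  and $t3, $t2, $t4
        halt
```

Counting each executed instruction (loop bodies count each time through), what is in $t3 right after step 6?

25

$t3=21
$t2=32
$t4=-1
$t0=22
$t0=32-6=26
$t3=(-1)+26=25
After step 6: $t3 = 25.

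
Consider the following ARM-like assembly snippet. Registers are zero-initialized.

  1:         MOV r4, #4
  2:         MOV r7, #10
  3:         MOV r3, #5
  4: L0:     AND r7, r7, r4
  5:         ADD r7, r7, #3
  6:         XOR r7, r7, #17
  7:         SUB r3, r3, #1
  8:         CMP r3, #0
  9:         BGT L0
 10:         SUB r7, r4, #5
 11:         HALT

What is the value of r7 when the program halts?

-1

r4=4
r7=10
r3=5
r7=10&4=0
r7=0+3=3
r7=3^17=18
r3=5-1=4
CMP r3, #0  (cmp 4,0)
BGT L0: taken
r7=18&4=0
r7=0+3=3
r7=3^17=18
r3=4-1=3
CMP r3, #0  (cmp 3,0)
BGT L0: taken
r7=18&4=0
r7=0+3=3
r7=3^17=18
r3=3-1=2
CMP r3, #0  (cmp 2,0)
BGT L0: taken
r7=18&4=0
r7=0+3=3
r7=3^17=18
r3=2-1=1
CMP r3, #0  (cmp 1,0)
BGT L0: taken
r7=18&4=0
r7=0+3=3
r7=3^17=18
r3=1-1=0
CMP r3, #0  (cmp 0,0)
BGT L0: not taken
r7=4-5=-1
halt.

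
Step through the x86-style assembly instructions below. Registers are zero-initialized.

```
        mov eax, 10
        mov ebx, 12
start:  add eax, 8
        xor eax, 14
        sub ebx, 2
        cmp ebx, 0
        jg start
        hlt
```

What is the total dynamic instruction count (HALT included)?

33

after mov eax, 10: eax=10
after mov ebx, 12: ebx=12
after add eax, 8: eax=10+8=18
after xor eax, 14: eax=18^14=28
after sub ebx, 2: ebx=12-2=10
cmp ebx, 0  (cmp 10,0)
jg start: taken
after add eax, 8: eax=28+8=36
after xor eax, 14: eax=36^14=42
after sub ebx, 2: ebx=10-2=8
cmp ebx, 0  (cmp 8,0)
jg start: taken
after add eax, 8: eax=42+8=50
after xor eax, 14: eax=50^14=60
after sub ebx, 2: ebx=8-2=6
cmp ebx, 0  (cmp 6,0)
jg start: taken
after add eax, 8: eax=60+8=68
after xor eax, 14: eax=68^14=74
after sub ebx, 2: ebx=6-2=4
cmp ebx, 0  (cmp 4,0)
jg start: taken
after add eax, 8: eax=74+8=82
after xor eax, 14: eax=82^14=92
after sub ebx, 2: ebx=4-2=2
cmp ebx, 0  (cmp 2,0)
jg start: taken
after add eax, 8: eax=92+8=100
after xor eax, 14: eax=100^14=106
after sub ebx, 2: ebx=2-2=0
cmp ebx, 0  (cmp 0,0)
jg start: not taken
halt.
Total executed instructions: 33.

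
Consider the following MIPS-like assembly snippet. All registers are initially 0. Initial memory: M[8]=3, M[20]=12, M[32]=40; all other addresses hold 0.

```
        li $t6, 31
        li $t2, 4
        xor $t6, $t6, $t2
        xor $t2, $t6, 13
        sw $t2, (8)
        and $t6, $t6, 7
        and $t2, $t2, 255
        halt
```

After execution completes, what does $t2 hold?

li $t6, 31 → $t6=31
li $t2, 4 → $t2=4
xor $t6, $t6, $t2 → $t6=31^4=27
xor $t2, $t6, 13 → $t2=27^13=22
sw $t2, (8) → M[8]=22
and $t6, $t6, 7 → $t6=27&7=3
and $t2, $t2, 255 → $t2=22&255=22
halt.

22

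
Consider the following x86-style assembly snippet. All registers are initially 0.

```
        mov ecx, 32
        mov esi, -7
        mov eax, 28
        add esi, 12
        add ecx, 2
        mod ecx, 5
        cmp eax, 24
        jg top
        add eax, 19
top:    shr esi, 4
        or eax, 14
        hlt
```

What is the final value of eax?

mov ecx, 32 → ecx=32
mov esi, -7 → esi=-7
mov eax, 28 → eax=28
add esi, 12 → esi=(-7)+12=5
add ecx, 2 → ecx=32+2=34
mod ecx, 5 → ecx=34%5=4
cmp eax, 24  (cmp 28,24)
jg top: taken
shr esi, 4 → esi=5>>4=0
or eax, 14 → eax=28|14=30
halt.

30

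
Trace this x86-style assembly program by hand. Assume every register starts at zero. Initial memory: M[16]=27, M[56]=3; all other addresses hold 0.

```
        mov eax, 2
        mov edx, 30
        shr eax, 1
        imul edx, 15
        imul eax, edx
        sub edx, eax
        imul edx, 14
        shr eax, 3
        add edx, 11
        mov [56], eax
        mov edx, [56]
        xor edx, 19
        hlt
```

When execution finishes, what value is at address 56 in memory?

mov eax, 2 → eax=2
mov edx, 30 → edx=30
shr eax, 1 → eax=2>>1=1
imul edx, 15 → edx=30*15=450
imul eax, edx → eax=1*450=450
sub edx, eax → edx=450-450=0
imul edx, 14 → edx=0*14=0
shr eax, 3 → eax=450>>3=56
add edx, 11 → edx=0+11=11
mov [56], eax → M[56]=56
mov edx, [56] → edx=M[56]=56
xor edx, 19 → edx=56^19=43
halt.

56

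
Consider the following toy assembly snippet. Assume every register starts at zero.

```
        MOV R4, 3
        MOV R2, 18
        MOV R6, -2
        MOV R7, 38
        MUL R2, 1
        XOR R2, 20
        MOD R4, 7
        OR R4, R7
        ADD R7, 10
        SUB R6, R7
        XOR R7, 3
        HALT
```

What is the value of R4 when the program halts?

39

R4=3
R2=18
R6=-2
R7=38
R2=18*1=18
R2=18^20=6
R4=3%7=3
R4=3|38=39
R7=38+10=48
R6=(-2)-48=-50
R7=48^3=51
halt.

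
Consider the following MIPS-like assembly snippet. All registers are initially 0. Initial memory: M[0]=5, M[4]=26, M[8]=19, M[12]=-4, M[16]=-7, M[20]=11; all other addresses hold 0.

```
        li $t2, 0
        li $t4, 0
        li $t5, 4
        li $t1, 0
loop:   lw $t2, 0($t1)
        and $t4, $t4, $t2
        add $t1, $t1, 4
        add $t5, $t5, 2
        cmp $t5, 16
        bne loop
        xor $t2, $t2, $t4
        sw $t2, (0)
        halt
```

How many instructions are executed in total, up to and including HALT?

$t2=0
$t4=0
$t5=4
$t1=0
$t2=M[0]=5
$t4=0&5=0
$t1=0+4=4
$t5=4+2=6
cmp $t5, 16  (cmp 6,16)
bne loop: taken
$t2=M[4]=26
$t4=0&26=0
$t1=4+4=8
$t5=6+2=8
cmp $t5, 16  (cmp 8,16)
bne loop: taken
$t2=M[8]=19
$t4=0&19=0
$t1=8+4=12
$t5=8+2=10
cmp $t5, 16  (cmp 10,16)
bne loop: taken
$t2=M[12]=-4
$t4=0&(-4)=0
$t1=12+4=16
$t5=10+2=12
cmp $t5, 16  (cmp 12,16)
bne loop: taken
$t2=M[16]=-7
$t4=0&(-7)=0
$t1=16+4=20
$t5=12+2=14
cmp $t5, 16  (cmp 14,16)
bne loop: taken
$t2=M[20]=11
$t4=0&11=0
$t1=20+4=24
$t5=14+2=16
cmp $t5, 16  (cmp 16,16)
bne loop: not taken
$t2=11^0=11
sw $t2, (0) → M[0]=11
halt.
Total executed instructions: 43.

43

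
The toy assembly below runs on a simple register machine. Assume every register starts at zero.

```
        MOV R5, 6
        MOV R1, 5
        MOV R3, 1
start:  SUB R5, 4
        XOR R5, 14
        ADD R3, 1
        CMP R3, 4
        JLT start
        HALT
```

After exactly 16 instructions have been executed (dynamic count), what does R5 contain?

MOV R5, 6 → R5=6
MOV R1, 5 → R1=5
MOV R3, 1 → R3=1
SUB R5, 4 → R5=6-4=2
XOR R5, 14 → R5=2^14=12
ADD R3, 1 → R3=1+1=2
CMP R3, 4  (cmp 2,4)
JLT start: taken
SUB R5, 4 → R5=12-4=8
XOR R5, 14 → R5=8^14=6
ADD R3, 1 → R3=2+1=3
CMP R3, 4  (cmp 3,4)
JLT start: taken
SUB R5, 4 → R5=6-4=2
XOR R5, 14 → R5=2^14=12
ADD R3, 1 → R3=3+1=4
After step 16: R5 = 12.

12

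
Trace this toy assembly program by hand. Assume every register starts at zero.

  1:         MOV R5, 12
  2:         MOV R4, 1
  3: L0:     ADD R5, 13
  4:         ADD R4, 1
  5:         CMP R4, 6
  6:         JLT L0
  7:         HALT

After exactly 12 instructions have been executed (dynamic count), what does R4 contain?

4

R5=12
R4=1
R5=12+13=25
R4=1+1=2
CMP R4, 6  (cmp 2,6)
JLT L0: taken
R5=25+13=38
R4=2+1=3
CMP R4, 6  (cmp 3,6)
JLT L0: taken
R5=38+13=51
R4=3+1=4
After step 12: R4 = 4.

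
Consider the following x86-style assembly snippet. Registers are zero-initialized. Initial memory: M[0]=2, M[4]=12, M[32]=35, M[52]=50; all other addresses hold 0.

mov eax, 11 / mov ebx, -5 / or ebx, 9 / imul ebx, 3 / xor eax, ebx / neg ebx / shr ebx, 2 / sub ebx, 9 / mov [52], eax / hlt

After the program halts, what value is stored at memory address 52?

mov eax, 11 → eax=11
mov ebx, -5 → ebx=-5
or ebx, 9 → ebx=(-5)|9=-5
imul ebx, 3 → ebx=(-5)*3=-15
xor eax, ebx → eax=11^(-15)=-6
neg ebx → ebx=-(-15)=15
shr ebx, 2 → ebx=15>>2=3
sub ebx, 9 → ebx=3-9=-6
mov [52], eax → M[52]=-6
halt.

-6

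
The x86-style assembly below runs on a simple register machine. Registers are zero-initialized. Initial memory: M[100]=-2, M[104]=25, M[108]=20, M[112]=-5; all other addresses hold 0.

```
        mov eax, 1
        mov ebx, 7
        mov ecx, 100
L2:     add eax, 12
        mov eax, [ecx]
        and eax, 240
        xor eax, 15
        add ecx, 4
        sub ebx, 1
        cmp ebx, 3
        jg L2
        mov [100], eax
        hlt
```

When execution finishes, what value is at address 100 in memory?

eax=1
ebx=7
ecx=100
eax=1+12=13
eax=M[100]=-2
eax=(-2)&240=240
eax=240^15=255
ecx=100+4=104
ebx=7-1=6
cmp ebx, 3  (cmp 6,3)
jg L2: taken
eax=255+12=267
eax=M[104]=25
eax=25&240=16
eax=16^15=31
ecx=104+4=108
ebx=6-1=5
cmp ebx, 3  (cmp 5,3)
jg L2: taken
eax=31+12=43
eax=M[108]=20
eax=20&240=16
eax=16^15=31
ecx=108+4=112
ebx=5-1=4
cmp ebx, 3  (cmp 4,3)
jg L2: taken
eax=31+12=43
eax=M[112]=-5
eax=(-5)&240=240
eax=240^15=255
ecx=112+4=116
ebx=4-1=3
cmp ebx, 3  (cmp 3,3)
jg L2: not taken
mov [100], eax → M[100]=255
halt.

255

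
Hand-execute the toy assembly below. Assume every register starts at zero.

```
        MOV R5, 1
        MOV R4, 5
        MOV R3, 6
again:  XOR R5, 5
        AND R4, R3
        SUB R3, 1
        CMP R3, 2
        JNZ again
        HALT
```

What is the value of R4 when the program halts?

0

after MOV R5, 1: R5=1
after MOV R4, 5: R4=5
after MOV R3, 6: R3=6
after XOR R5, 5: R5=1^5=4
after AND R4, R3: R4=5&6=4
after SUB R3, 1: R3=6-1=5
CMP R3, 2  (cmp 5,2)
JNZ again: taken
after XOR R5, 5: R5=4^5=1
after AND R4, R3: R4=4&5=4
after SUB R3, 1: R3=5-1=4
CMP R3, 2  (cmp 4,2)
JNZ again: taken
after XOR R5, 5: R5=1^5=4
after AND R4, R3: R4=4&4=4
after SUB R3, 1: R3=4-1=3
CMP R3, 2  (cmp 3,2)
JNZ again: taken
after XOR R5, 5: R5=4^5=1
after AND R4, R3: R4=4&3=0
after SUB R3, 1: R3=3-1=2
CMP R3, 2  (cmp 2,2)
JNZ again: not taken
halt.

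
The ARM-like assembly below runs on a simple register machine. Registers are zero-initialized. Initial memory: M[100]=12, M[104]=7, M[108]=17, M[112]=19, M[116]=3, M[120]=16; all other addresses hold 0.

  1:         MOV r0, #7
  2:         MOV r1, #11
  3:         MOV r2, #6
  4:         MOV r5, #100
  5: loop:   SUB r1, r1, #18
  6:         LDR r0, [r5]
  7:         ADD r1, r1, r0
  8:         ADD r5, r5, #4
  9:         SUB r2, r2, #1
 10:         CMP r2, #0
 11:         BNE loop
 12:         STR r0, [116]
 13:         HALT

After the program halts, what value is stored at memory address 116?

MOV r0, #7 → r0=7
MOV r1, #11 → r1=11
MOV r2, #6 → r2=6
MOV r5, #100 → r5=100
SUB r1, r1, #18 → r1=11-18=-7
LDR r0, [r5] → r0=M[100]=12
ADD r1, r1, r0 → r1=(-7)+12=5
ADD r5, r5, #4 → r5=100+4=104
SUB r2, r2, #1 → r2=6-1=5
CMP r2, #0  (cmp 5,0)
BNE loop: taken
SUB r1, r1, #18 → r1=5-18=-13
LDR r0, [r5] → r0=M[104]=7
ADD r1, r1, r0 → r1=(-13)+7=-6
ADD r5, r5, #4 → r5=104+4=108
SUB r2, r2, #1 → r2=5-1=4
CMP r2, #0  (cmp 4,0)
BNE loop: taken
SUB r1, r1, #18 → r1=(-6)-18=-24
LDR r0, [r5] → r0=M[108]=17
ADD r1, r1, r0 → r1=(-24)+17=-7
ADD r5, r5, #4 → r5=108+4=112
SUB r2, r2, #1 → r2=4-1=3
CMP r2, #0  (cmp 3,0)
BNE loop: taken
SUB r1, r1, #18 → r1=(-7)-18=-25
LDR r0, [r5] → r0=M[112]=19
ADD r1, r1, r0 → r1=(-25)+19=-6
ADD r5, r5, #4 → r5=112+4=116
SUB r2, r2, #1 → r2=3-1=2
CMP r2, #0  (cmp 2,0)
BNE loop: taken
SUB r1, r1, #18 → r1=(-6)-18=-24
LDR r0, [r5] → r0=M[116]=3
ADD r1, r1, r0 → r1=(-24)+3=-21
ADD r5, r5, #4 → r5=116+4=120
SUB r2, r2, #1 → r2=2-1=1
CMP r2, #0  (cmp 1,0)
BNE loop: taken
SUB r1, r1, #18 → r1=(-21)-18=-39
LDR r0, [r5] → r0=M[120]=16
ADD r1, r1, r0 → r1=(-39)+16=-23
ADD r5, r5, #4 → r5=120+4=124
SUB r2, r2, #1 → r2=1-1=0
CMP r2, #0  (cmp 0,0)
BNE loop: not taken
STR r0, [116] → M[116]=16
halt.

16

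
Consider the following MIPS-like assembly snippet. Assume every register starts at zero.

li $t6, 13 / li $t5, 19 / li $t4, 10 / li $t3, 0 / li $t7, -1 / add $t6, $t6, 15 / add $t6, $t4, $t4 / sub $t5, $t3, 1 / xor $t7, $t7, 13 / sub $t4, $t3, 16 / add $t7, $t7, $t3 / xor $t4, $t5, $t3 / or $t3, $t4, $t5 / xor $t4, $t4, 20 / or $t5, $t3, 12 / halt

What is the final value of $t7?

-14

$t6=13
$t5=19
$t4=10
$t3=0
$t7=-1
$t6=13+15=28
$t6=10+10=20
$t5=0-1=-1
$t7=(-1)^13=-14
$t4=0-16=-16
$t7=(-14)+0=-14
$t4=(-1)^0=-1
$t3=(-1)|(-1)=-1
$t4=(-1)^20=-21
$t5=(-1)|12=-1
halt.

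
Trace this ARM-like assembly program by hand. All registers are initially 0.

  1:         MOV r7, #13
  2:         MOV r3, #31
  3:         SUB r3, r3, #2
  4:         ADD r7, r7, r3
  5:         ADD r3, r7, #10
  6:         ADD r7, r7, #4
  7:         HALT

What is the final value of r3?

MOV r7, #13 → r7=13
MOV r3, #31 → r3=31
SUB r3, r3, #2 → r3=31-2=29
ADD r7, r7, r3 → r7=13+29=42
ADD r3, r7, #10 → r3=42+10=52
ADD r7, r7, #4 → r7=42+4=46
halt.

52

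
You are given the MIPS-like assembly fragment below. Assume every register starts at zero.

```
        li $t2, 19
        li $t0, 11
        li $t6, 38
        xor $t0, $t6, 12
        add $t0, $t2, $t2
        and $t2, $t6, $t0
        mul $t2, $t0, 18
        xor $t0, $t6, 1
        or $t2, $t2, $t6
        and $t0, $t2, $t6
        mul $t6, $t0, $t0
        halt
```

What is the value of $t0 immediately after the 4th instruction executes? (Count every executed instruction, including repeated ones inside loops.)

42

li $t2, 19 → $t2=19
li $t0, 11 → $t0=11
li $t6, 38 → $t6=38
xor $t0, $t6, 12 → $t0=38^12=42
After step 4: $t0 = 42.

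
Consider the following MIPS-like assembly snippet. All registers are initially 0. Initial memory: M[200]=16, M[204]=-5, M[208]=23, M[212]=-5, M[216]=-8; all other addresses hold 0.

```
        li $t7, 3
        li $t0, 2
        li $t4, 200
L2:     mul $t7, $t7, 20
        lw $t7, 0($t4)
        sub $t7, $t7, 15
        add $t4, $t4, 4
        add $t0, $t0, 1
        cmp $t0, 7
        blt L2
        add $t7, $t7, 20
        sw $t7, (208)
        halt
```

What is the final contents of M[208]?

after li $t7, 3: $t7=3
after li $t0, 2: $t0=2
after li $t4, 200: $t4=200
after mul $t7, $t7, 20: $t7=3*20=60
after lw $t7, 0($t4): $t7=M[200]=16
after sub $t7, $t7, 15: $t7=16-15=1
after add $t4, $t4, 4: $t4=200+4=204
after add $t0, $t0, 1: $t0=2+1=3
cmp $t0, 7  (cmp 3,7)
blt L2: taken
after mul $t7, $t7, 20: $t7=1*20=20
after lw $t7, 0($t4): $t7=M[204]=-5
after sub $t7, $t7, 15: $t7=(-5)-15=-20
after add $t4, $t4, 4: $t4=204+4=208
after add $t0, $t0, 1: $t0=3+1=4
cmp $t0, 7  (cmp 4,7)
blt L2: taken
after mul $t7, $t7, 20: $t7=(-20)*20=-400
after lw $t7, 0($t4): $t7=M[208]=23
after sub $t7, $t7, 15: $t7=23-15=8
after add $t4, $t4, 4: $t4=208+4=212
after add $t0, $t0, 1: $t0=4+1=5
cmp $t0, 7  (cmp 5,7)
blt L2: taken
after mul $t7, $t7, 20: $t7=8*20=160
after lw $t7, 0($t4): $t7=M[212]=-5
after sub $t7, $t7, 15: $t7=(-5)-15=-20
after add $t4, $t4, 4: $t4=212+4=216
after add $t0, $t0, 1: $t0=5+1=6
cmp $t0, 7  (cmp 6,7)
blt L2: taken
after mul $t7, $t7, 20: $t7=(-20)*20=-400
after lw $t7, 0($t4): $t7=M[216]=-8
after sub $t7, $t7, 15: $t7=(-8)-15=-23
after add $t4, $t4, 4: $t4=216+4=220
after add $t0, $t0, 1: $t0=6+1=7
cmp $t0, 7  (cmp 7,7)
blt L2: not taken
after add $t7, $t7, 20: $t7=(-23)+20=-3
sw $t7, (208) → M[208]=-3
halt.

-3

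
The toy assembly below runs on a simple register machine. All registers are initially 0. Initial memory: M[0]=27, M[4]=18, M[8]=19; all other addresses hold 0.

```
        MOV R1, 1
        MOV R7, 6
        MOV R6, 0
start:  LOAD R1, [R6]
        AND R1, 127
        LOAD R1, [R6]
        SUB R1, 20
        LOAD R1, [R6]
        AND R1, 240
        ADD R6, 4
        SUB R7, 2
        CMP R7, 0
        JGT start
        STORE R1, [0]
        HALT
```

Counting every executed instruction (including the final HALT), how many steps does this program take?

R1=1
R7=6
R6=0
R1=M[0]=27
R1=27&127=27
R1=M[0]=27
R1=27-20=7
R1=M[0]=27
R1=27&240=16
R6=0+4=4
R7=6-2=4
CMP R7, 0  (cmp 4,0)
JGT start: taken
R1=M[4]=18
R1=18&127=18
R1=M[4]=18
R1=18-20=-2
R1=M[4]=18
R1=18&240=16
R6=4+4=8
R7=4-2=2
CMP R7, 0  (cmp 2,0)
JGT start: taken
R1=M[8]=19
R1=19&127=19
R1=M[8]=19
R1=19-20=-1
R1=M[8]=19
R1=19&240=16
R6=8+4=12
R7=2-2=0
CMP R7, 0  (cmp 0,0)
JGT start: not taken
STORE R1, [0] → M[0]=16
halt.
Total executed instructions: 35.

35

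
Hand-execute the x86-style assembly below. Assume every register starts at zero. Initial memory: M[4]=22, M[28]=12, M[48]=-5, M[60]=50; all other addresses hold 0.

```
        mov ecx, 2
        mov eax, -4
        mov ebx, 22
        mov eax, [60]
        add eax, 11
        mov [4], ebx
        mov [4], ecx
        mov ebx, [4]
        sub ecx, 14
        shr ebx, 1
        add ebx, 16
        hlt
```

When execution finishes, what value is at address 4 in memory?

2

mov ecx, 2 → ecx=2
mov eax, -4 → eax=-4
mov ebx, 22 → ebx=22
mov eax, [60] → eax=M[60]=50
add eax, 11 → eax=50+11=61
mov [4], ebx → M[4]=22
mov [4], ecx → M[4]=2
mov ebx, [4] → ebx=M[4]=2
sub ecx, 14 → ecx=2-14=-12
shr ebx, 1 → ebx=2>>1=1
add ebx, 16 → ebx=1+16=17
halt.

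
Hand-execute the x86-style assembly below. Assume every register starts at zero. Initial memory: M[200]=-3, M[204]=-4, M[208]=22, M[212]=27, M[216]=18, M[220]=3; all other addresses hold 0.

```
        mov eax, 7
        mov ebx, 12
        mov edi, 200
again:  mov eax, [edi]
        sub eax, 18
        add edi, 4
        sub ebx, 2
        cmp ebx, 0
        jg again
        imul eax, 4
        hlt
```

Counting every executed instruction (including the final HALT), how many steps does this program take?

41

mov eax, 7 → eax=7
mov ebx, 12 → ebx=12
mov edi, 200 → edi=200
mov eax, [edi] → eax=M[200]=-3
sub eax, 18 → eax=(-3)-18=-21
add edi, 4 → edi=200+4=204
sub ebx, 2 → ebx=12-2=10
cmp ebx, 0  (cmp 10,0)
jg again: taken
mov eax, [edi] → eax=M[204]=-4
sub eax, 18 → eax=(-4)-18=-22
add edi, 4 → edi=204+4=208
sub ebx, 2 → ebx=10-2=8
cmp ebx, 0  (cmp 8,0)
jg again: taken
mov eax, [edi] → eax=M[208]=22
sub eax, 18 → eax=22-18=4
add edi, 4 → edi=208+4=212
sub ebx, 2 → ebx=8-2=6
cmp ebx, 0  (cmp 6,0)
jg again: taken
mov eax, [edi] → eax=M[212]=27
sub eax, 18 → eax=27-18=9
add edi, 4 → edi=212+4=216
sub ebx, 2 → ebx=6-2=4
cmp ebx, 0  (cmp 4,0)
jg again: taken
mov eax, [edi] → eax=M[216]=18
sub eax, 18 → eax=18-18=0
add edi, 4 → edi=216+4=220
sub ebx, 2 → ebx=4-2=2
cmp ebx, 0  (cmp 2,0)
jg again: taken
mov eax, [edi] → eax=M[220]=3
sub eax, 18 → eax=3-18=-15
add edi, 4 → edi=220+4=224
sub ebx, 2 → ebx=2-2=0
cmp ebx, 0  (cmp 0,0)
jg again: not taken
imul eax, 4 → eax=(-15)*4=-60
halt.
Total executed instructions: 41.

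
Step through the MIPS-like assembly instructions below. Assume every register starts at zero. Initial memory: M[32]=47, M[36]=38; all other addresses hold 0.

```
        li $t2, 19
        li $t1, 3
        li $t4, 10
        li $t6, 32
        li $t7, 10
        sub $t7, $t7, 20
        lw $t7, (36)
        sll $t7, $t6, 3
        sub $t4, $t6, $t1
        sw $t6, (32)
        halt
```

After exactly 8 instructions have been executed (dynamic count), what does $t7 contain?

li $t2, 19 → $t2=19
li $t1, 3 → $t1=3
li $t4, 10 → $t4=10
li $t6, 32 → $t6=32
li $t7, 10 → $t7=10
sub $t7, $t7, 20 → $t7=10-20=-10
lw $t7, (36) → $t7=M[36]=38
sll $t7, $t6, 3 → $t7=32<<3=256
After step 8: $t7 = 256.

256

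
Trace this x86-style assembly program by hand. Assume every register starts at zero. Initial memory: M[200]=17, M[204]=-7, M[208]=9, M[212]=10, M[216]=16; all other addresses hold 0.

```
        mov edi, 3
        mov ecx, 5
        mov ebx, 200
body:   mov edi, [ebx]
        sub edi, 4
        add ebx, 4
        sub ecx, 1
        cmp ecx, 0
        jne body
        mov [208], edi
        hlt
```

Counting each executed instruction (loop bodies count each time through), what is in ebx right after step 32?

edi=3
ecx=5
ebx=200
edi=M[200]=17
edi=17-4=13
ebx=200+4=204
ecx=5-1=4
cmp ecx, 0  (cmp 4,0)
jne body: taken
edi=M[204]=-7
edi=(-7)-4=-11
ebx=204+4=208
ecx=4-1=3
cmp ecx, 0  (cmp 3,0)
jne body: taken
edi=M[208]=9
edi=9-4=5
ebx=208+4=212
ecx=3-1=2
cmp ecx, 0  (cmp 2,0)
jne body: taken
edi=M[212]=10
edi=10-4=6
ebx=212+4=216
ecx=2-1=1
cmp ecx, 0  (cmp 1,0)
jne body: taken
edi=M[216]=16
edi=16-4=12
ebx=216+4=220
ecx=1-1=0
cmp ecx, 0  (cmp 0,0)
After step 32: ebx = 220.

220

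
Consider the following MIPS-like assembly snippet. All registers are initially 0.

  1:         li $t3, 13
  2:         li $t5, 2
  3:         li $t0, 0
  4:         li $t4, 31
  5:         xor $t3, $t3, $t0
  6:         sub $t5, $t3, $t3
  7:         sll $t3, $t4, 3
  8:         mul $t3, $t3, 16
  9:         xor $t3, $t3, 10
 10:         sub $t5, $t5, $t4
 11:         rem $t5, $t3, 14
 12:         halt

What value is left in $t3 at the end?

3978

after li $t3, 13: $t3=13
after li $t5, 2: $t5=2
after li $t0, 0: $t0=0
after li $t4, 31: $t4=31
after xor $t3, $t3, $t0: $t3=13^0=13
after sub $t5, $t3, $t3: $t5=13-13=0
after sll $t3, $t4, 3: $t3=31<<3=248
after mul $t3, $t3, 16: $t3=248*16=3968
after xor $t3, $t3, 10: $t3=3968^10=3978
after sub $t5, $t5, $t4: $t5=0-31=-31
after rem $t5, $t3, 14: $t5=3978%14=2
halt.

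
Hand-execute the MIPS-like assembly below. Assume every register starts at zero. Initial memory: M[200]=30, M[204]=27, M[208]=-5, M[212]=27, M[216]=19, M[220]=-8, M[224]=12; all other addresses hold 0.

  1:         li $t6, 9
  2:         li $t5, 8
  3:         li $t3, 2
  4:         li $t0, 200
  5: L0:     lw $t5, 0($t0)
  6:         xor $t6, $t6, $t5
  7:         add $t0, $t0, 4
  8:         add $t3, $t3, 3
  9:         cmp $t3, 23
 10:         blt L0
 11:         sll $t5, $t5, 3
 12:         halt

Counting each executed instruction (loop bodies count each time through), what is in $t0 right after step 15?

$t6=9
$t5=8
$t3=2
$t0=200
$t5=M[200]=30
$t6=9^30=23
$t0=200+4=204
$t3=2+3=5
cmp $t3, 23  (cmp 5,23)
blt L0: taken
$t5=M[204]=27
$t6=23^27=12
$t0=204+4=208
$t3=5+3=8
cmp $t3, 23  (cmp 8,23)
After step 15: $t0 = 208.

208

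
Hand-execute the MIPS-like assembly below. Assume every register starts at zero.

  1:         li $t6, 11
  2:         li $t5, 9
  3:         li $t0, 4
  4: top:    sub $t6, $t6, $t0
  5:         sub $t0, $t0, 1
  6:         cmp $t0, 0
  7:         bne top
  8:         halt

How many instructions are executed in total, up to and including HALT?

20

$t6=11
$t5=9
$t0=4
$t6=11-4=7
$t0=4-1=3
cmp $t0, 0  (cmp 3,0)
bne top: taken
$t6=7-3=4
$t0=3-1=2
cmp $t0, 0  (cmp 2,0)
bne top: taken
$t6=4-2=2
$t0=2-1=1
cmp $t0, 0  (cmp 1,0)
bne top: taken
$t6=2-1=1
$t0=1-1=0
cmp $t0, 0  (cmp 0,0)
bne top: not taken
halt.
Total executed instructions: 20.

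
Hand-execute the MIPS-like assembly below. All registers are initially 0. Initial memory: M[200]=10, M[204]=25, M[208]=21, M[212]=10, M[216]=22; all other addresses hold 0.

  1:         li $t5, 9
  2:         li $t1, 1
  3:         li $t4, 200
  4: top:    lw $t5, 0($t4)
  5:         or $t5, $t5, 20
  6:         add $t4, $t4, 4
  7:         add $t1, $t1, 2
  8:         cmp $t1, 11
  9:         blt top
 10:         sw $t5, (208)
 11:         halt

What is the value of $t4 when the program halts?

after li $t5, 9: $t5=9
after li $t1, 1: $t1=1
after li $t4, 200: $t4=200
after lw $t5, 0($t4): $t5=M[200]=10
after or $t5, $t5, 20: $t5=10|20=30
after add $t4, $t4, 4: $t4=200+4=204
after add $t1, $t1, 2: $t1=1+2=3
cmp $t1, 11  (cmp 3,11)
blt top: taken
after lw $t5, 0($t4): $t5=M[204]=25
after or $t5, $t5, 20: $t5=25|20=29
after add $t4, $t4, 4: $t4=204+4=208
after add $t1, $t1, 2: $t1=3+2=5
cmp $t1, 11  (cmp 5,11)
blt top: taken
after lw $t5, 0($t4): $t5=M[208]=21
after or $t5, $t5, 20: $t5=21|20=21
after add $t4, $t4, 4: $t4=208+4=212
after add $t1, $t1, 2: $t1=5+2=7
cmp $t1, 11  (cmp 7,11)
blt top: taken
after lw $t5, 0($t4): $t5=M[212]=10
after or $t5, $t5, 20: $t5=10|20=30
after add $t4, $t4, 4: $t4=212+4=216
after add $t1, $t1, 2: $t1=7+2=9
cmp $t1, 11  (cmp 9,11)
blt top: taken
after lw $t5, 0($t4): $t5=M[216]=22
after or $t5, $t5, 20: $t5=22|20=22
after add $t4, $t4, 4: $t4=216+4=220
after add $t1, $t1, 2: $t1=9+2=11
cmp $t1, 11  (cmp 11,11)
blt top: not taken
sw $t5, (208) → M[208]=22
halt.

220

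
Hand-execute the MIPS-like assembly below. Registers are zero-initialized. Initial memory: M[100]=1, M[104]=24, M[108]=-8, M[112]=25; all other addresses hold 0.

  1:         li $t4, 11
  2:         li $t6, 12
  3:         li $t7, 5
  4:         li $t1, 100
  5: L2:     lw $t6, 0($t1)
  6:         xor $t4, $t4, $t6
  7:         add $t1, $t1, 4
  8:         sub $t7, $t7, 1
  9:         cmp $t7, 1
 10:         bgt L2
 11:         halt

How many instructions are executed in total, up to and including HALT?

29

li $t4, 11 → $t4=11
li $t6, 12 → $t6=12
li $t7, 5 → $t7=5
li $t1, 100 → $t1=100
lw $t6, 0($t1) → $t6=M[100]=1
xor $t4, $t4, $t6 → $t4=11^1=10
add $t1, $t1, 4 → $t1=100+4=104
sub $t7, $t7, 1 → $t7=5-1=4
cmp $t7, 1  (cmp 4,1)
bgt L2: taken
lw $t6, 0($t1) → $t6=M[104]=24
xor $t4, $t4, $t6 → $t4=10^24=18
add $t1, $t1, 4 → $t1=104+4=108
sub $t7, $t7, 1 → $t7=4-1=3
cmp $t7, 1  (cmp 3,1)
bgt L2: taken
lw $t6, 0($t1) → $t6=M[108]=-8
xor $t4, $t4, $t6 → $t4=18^(-8)=-22
add $t1, $t1, 4 → $t1=108+4=112
sub $t7, $t7, 1 → $t7=3-1=2
cmp $t7, 1  (cmp 2,1)
bgt L2: taken
lw $t6, 0($t1) → $t6=M[112]=25
xor $t4, $t4, $t6 → $t4=(-22)^25=-13
add $t1, $t1, 4 → $t1=112+4=116
sub $t7, $t7, 1 → $t7=2-1=1
cmp $t7, 1  (cmp 1,1)
bgt L2: not taken
halt.
Total executed instructions: 29.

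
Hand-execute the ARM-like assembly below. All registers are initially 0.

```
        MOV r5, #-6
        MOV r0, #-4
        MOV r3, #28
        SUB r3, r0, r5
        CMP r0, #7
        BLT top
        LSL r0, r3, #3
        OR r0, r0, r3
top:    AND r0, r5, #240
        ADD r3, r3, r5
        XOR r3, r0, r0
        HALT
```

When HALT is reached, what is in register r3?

MOV r5, #-6 → r5=-6
MOV r0, #-4 → r0=-4
MOV r3, #28 → r3=28
SUB r3, r0, r5 → r3=(-4)-(-6)=2
CMP r0, #7  (cmp -4,7)
BLT top: taken
AND r0, r5, #240 → r0=(-6)&240=240
ADD r3, r3, r5 → r3=2+(-6)=-4
XOR r3, r0, r0 → r3=240^240=0
halt.

0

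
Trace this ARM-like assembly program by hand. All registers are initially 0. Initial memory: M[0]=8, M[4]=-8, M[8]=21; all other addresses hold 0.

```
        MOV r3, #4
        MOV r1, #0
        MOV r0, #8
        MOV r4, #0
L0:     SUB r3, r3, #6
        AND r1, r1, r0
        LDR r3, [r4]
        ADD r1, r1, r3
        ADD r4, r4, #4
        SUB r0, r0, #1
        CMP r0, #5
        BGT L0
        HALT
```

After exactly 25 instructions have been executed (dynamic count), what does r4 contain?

12

r3=4
r1=0
r0=8
r4=0
r3=4-6=-2
r1=0&8=0
r3=M[0]=8
r1=0+8=8
r4=0+4=4
r0=8-1=7
CMP r0, #5  (cmp 7,5)
BGT L0: taken
r3=8-6=2
r1=8&7=0
r3=M[4]=-8
r1=0+(-8)=-8
r4=4+4=8
r0=7-1=6
CMP r0, #5  (cmp 6,5)
BGT L0: taken
r3=(-8)-6=-14
r1=(-8)&6=0
r3=M[8]=21
r1=0+21=21
r4=8+4=12
After step 25: r4 = 12.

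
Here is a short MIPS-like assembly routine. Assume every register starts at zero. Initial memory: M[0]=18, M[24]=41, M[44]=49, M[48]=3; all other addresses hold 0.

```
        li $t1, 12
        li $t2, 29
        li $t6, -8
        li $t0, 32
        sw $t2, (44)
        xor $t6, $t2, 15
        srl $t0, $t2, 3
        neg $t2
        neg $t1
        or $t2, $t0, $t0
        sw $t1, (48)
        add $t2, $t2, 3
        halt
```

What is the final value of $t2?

li $t1, 12 → $t1=12
li $t2, 29 → $t2=29
li $t6, -8 → $t6=-8
li $t0, 32 → $t0=32
sw $t2, (44) → M[44]=29
xor $t6, $t2, 15 → $t6=29^15=18
srl $t0, $t2, 3 → $t0=29>>3=3
neg $t2 → $t2=-(29)=-29
neg $t1 → $t1=-(12)=-12
or $t2, $t0, $t0 → $t2=3|3=3
sw $t1, (48) → M[48]=-12
add $t2, $t2, 3 → $t2=3+3=6
halt.

6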